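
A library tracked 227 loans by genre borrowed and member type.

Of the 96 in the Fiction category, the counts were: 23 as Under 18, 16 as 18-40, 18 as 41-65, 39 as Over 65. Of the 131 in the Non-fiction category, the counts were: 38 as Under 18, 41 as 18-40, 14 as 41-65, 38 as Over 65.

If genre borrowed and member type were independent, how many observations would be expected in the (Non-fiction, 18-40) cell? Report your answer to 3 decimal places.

Row total (Non-fiction) = 131; column total (18-40) = 57; grand total N = 227.
Expected count = (row total × column total) / N = 131 × 57 / 227 = 32.894.

32.894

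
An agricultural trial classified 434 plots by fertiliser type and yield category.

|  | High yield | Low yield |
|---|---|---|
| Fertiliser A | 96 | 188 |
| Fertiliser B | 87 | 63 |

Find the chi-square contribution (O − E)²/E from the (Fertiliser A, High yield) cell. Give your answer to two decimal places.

4.71

Row total (Fertiliser A) = 284; column total (High yield) = 183; N = 434.
Expected count E = 284 × 183 / 434 = 119.751.
Contribution = (O − E)²/E = (96 − 119.751)² / 119.751 = 4.71.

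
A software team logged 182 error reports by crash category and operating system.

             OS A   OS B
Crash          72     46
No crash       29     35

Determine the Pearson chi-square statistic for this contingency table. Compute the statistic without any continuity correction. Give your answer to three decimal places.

4.144

Row totals: 118, 64. Column totals: 101, 81. Grand total N = 182.
Expected counts (row total × column total / N):
  Crash, OS A: 118×101/182 = 65.4835
  Crash, OS B: 118×81/182 = 52.5165
  No crash, OS A: 64×101/182 = 35.5165
  No crash, OS B: 64×81/182 = 28.4835
Contributions (O − E)²/E:
  (72 − 65.4835)²/65.4835 = 0.6485
  (46 − 52.5165)²/52.5165 = 0.8086
  (29 − 35.5165)²/35.5165 = 1.1956
  (35 − 28.4835)²/28.4835 = 1.4909
χ² = 0.6485 + 0.8086 + 1.1956 + 1.4909 = 4.144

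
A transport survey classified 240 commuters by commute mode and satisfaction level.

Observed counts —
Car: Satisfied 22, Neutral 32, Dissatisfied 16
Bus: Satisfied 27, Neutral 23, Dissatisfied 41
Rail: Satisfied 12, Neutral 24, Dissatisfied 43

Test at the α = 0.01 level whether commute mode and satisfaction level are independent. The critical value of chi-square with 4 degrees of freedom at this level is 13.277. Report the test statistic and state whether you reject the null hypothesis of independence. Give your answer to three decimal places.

19.429; reject H₀

Row totals: 70, 91, 79. Column totals: 61, 79, 100. Grand total N = 240.
Expected counts (row total × column total / N):
  Car, Satisfied: 70×61/240 = 17.7917
  Car, Neutral: 70×79/240 = 23.0417
  Car, Dissatisfied: 70×100/240 = 29.1667
  Bus, Satisfied: 91×61/240 = 23.1292
  Bus, Neutral: 91×79/240 = 29.9542
  Bus, Dissatisfied: 91×100/240 = 37.9167
  Rail, Satisfied: 79×61/240 = 20.0792
  Rail, Neutral: 79×79/240 = 26.0042
  Rail, Dissatisfied: 79×100/240 = 32.9167
Contributions (O − E)²/E:
  (22 − 17.7917)²/17.7917 = 0.9954
  (32 − 23.0417)²/23.0417 = 3.4829
  (16 − 29.1667)²/29.1667 = 5.9438
  (27 − 23.1292)²/23.1292 = 0.6478
  (23 − 29.9542)²/29.9542 = 1.6145
  (41 − 37.9167)²/37.9167 = 0.2507
  (12 − 20.0792)²/20.0792 = 3.2508
  (24 − 26.0042)²/26.0042 = 0.1545
  (43 − 32.9167)²/32.9167 = 3.0888
χ² = 0.9954 + 3.4829 + 5.9438 + 0.6478 + 1.6145 + 0.2507 + 3.2508 + 0.1545 + 3.0888 = 19.429
df = (3−1)(3−1) = 4. Since 19.429 > 13.277, reject the null hypothesis of independence at α = 0.01.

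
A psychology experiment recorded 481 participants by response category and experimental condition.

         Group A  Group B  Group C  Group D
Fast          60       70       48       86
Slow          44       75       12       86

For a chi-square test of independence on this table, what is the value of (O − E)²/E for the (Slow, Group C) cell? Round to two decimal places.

8.39

Row total (Slow) = 217; column total (Group C) = 60; N = 481.
Expected count E = 217 × 60 / 481 = 27.069.
Contribution = (O − E)²/E = (12 − 27.069)² / 27.069 = 8.39.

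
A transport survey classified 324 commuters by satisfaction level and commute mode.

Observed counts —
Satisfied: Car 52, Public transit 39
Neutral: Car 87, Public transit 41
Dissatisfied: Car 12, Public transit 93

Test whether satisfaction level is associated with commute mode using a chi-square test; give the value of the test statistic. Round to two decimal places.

79.75

Row totals: 91, 128, 105. Column totals: 151, 173. Grand total N = 324.
Expected counts (row total × column total / N):
  Satisfied, Car: 91×151/324 = 42.410
  Satisfied, Public transit: 91×173/324 = 48.590
  Neutral, Car: 128×151/324 = 59.654
  Neutral, Public transit: 128×173/324 = 68.346
  Dissatisfied, Car: 105×151/324 = 48.935
  Dissatisfied, Public transit: 105×173/324 = 56.065
Contributions (O − E)²/E:
  (52 − 42.410)²/42.410 = 2.1685
  (39 − 48.590)²/48.590 = 1.8927
  (87 − 59.654)²/59.654 = 12.5357
  (41 − 68.346)²/68.346 = 10.9414
  (12 − 48.935)²/48.935 = 27.8777
  (93 − 56.065)²/56.065 = 24.3324
χ² = 2.1685 + 1.8927 + 12.5357 + 10.9414 + 27.8777 + 24.3324 = 79.75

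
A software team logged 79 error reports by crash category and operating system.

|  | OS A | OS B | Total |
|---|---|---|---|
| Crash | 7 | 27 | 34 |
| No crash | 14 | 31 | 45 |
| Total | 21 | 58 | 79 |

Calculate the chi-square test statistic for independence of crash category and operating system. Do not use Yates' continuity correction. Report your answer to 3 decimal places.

1.099

Grand total N = 79.
Expected counts (row total × column total / N):
  Crash, OS A: 34×21/79 = 9.0380
  Crash, OS B: 34×58/79 = 24.9620
  No crash, OS A: 45×21/79 = 11.9620
  No crash, OS B: 45×58/79 = 33.0380
Contributions (O − E)²/E:
  (7 − 9.0380)²/9.0380 = 0.4596
  (27 − 24.9620)²/24.9620 = 0.1664
  (14 − 11.9620)²/11.9620 = 0.3472
  (31 − 33.0380)²/33.0380 = 0.1257
χ² = 0.4596 + 0.1664 + 0.3472 + 0.1257 = 1.099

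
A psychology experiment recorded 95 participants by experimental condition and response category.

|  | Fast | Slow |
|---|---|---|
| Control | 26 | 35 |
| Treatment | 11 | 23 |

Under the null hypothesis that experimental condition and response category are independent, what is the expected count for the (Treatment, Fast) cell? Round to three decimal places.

13.242

Row total (Treatment) = 34; column total (Fast) = 37; grand total N = 95.
Expected count = (row total × column total) / N = 34 × 37 / 95 = 13.242.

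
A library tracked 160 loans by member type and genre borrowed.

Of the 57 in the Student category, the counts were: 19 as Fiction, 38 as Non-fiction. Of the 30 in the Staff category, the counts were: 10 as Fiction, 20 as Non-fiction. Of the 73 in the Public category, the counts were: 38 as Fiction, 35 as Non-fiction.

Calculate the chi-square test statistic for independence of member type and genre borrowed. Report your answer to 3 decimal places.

5.716

Row totals: 57, 30, 73. Column totals: 67, 93. Grand total N = 160.
Expected counts (row total × column total / N):
  Student, Fiction: 57×67/160 = 23.8687
  Student, Non-fiction: 57×93/160 = 33.1313
  Staff, Fiction: 30×67/160 = 12.5625
  Staff, Non-fiction: 30×93/160 = 17.4375
  Public, Fiction: 73×67/160 = 30.5688
  Public, Non-fiction: 73×93/160 = 42.4312
Contributions (O − E)²/E:
  (19 − 23.8687)²/23.8687 = 0.9931
  (38 − 33.1313)²/33.1313 = 0.7155
  (10 − 12.5625)²/12.5625 = 0.5227
  (20 − 17.4375)²/17.4375 = 0.3766
  (38 − 30.5688)²/30.5688 = 1.8065
  (35 − 42.4312)²/42.4312 = 1.3015
χ² = 0.9931 + 0.7155 + 0.5227 + 0.3766 + 1.8065 + 1.3015 = 5.716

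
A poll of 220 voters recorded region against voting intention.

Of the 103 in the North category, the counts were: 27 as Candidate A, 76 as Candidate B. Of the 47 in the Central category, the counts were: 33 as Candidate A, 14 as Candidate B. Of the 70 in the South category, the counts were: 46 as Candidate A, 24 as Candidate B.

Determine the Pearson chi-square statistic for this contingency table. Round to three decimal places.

37.665

Row totals: 103, 47, 70. Column totals: 106, 114. Grand total N = 220.
Expected counts (row total × column total / N):
  North, Candidate A: 103×106/220 = 49.6273
  North, Candidate B: 103×114/220 = 53.3727
  Central, Candidate A: 47×106/220 = 22.6455
  Central, Candidate B: 47×114/220 = 24.3545
  South, Candidate A: 70×106/220 = 33.7273
  South, Candidate B: 70×114/220 = 36.2727
Contributions (O − E)²/E:
  (27 − 49.6273)²/49.6273 = 10.3168
  (76 − 53.3727)²/53.3727 = 9.5928
  (33 − 22.6455)²/22.6455 = 4.7345
  (14 − 24.3545)²/24.3545 = 4.4023
  (46 − 33.7273)²/33.7273 = 4.4658
  (24 − 36.2727)²/36.2727 = 4.1524
χ² = 10.3168 + 9.5928 + 4.7345 + 4.4023 + 4.4658 + 4.1524 = 37.665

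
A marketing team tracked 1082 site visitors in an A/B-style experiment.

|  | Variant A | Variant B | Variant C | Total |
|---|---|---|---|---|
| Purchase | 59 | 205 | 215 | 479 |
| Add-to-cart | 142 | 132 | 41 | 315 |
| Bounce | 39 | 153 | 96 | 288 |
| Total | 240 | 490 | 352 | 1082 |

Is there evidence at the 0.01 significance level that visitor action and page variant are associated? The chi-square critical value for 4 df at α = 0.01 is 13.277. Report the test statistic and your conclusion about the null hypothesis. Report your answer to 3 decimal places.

169.926; reject H₀

Grand total N = 1082.
Expected counts (row total × column total / N):
  Purchase, Variant A: 479×240/1082 = 106.2477
  Purchase, Variant B: 479×490/1082 = 216.9224
  Purchase, Variant C: 479×352/1082 = 155.8299
  Add-to-cart, Variant A: 315×240/1082 = 69.8706
  Add-to-cart, Variant B: 315×490/1082 = 142.6525
  Add-to-cart, Variant C: 315×352/1082 = 102.4769
  Bounce, Variant A: 288×240/1082 = 63.8817
  Bounce, Variant B: 288×490/1082 = 130.4251
  Bounce, Variant C: 288×352/1082 = 93.6932
Contributions (O − E)²/E:
  (59 − 106.2477)²/106.2477 = 21.0108
  (205 − 216.9224)²/216.9224 = 0.6553
  (215 − 155.8299)²/155.8299 = 22.4675
  (142 − 69.8706)²/69.8706 = 74.4612
  (132 − 142.6525)²/142.6525 = 0.7955
  (41 − 102.4769)²/102.4769 = 36.8806
  (39 − 63.8817)²/63.8817 = 9.6913
  (153 − 130.4251)²/130.4251 = 3.9074
  (96 − 93.6932)²/93.6932 = 0.0568
χ² = 21.0108 + 0.6553 + 22.4675 + 74.4612 + 0.7955 + 36.8806 + 9.6913 + 3.9074 + 0.0568 = 169.926
df = (3−1)(3−1) = 4. Since 169.926 > 13.277, reject the null hypothesis of independence at α = 0.01.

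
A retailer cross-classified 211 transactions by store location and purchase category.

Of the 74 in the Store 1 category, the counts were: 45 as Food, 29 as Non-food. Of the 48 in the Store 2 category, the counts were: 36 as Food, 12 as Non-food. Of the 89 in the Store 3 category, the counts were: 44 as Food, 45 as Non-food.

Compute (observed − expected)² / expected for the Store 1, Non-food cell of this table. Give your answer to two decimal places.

Row total (Store 1) = 74; column total (Non-food) = 86; N = 211.
Expected count E = 74 × 86 / 211 = 30.161.
Contribution = (O − E)²/E = (29 − 30.161)² / 30.161 = 0.04.

0.04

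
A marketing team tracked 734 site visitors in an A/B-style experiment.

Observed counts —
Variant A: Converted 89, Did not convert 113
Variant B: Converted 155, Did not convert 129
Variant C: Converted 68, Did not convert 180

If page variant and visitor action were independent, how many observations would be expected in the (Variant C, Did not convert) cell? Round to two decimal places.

142.58

Row total (Variant C) = 248; column total (Did not convert) = 422; grand total N = 734.
Expected count = (row total × column total) / N = 248 × 422 / 734 = 142.58.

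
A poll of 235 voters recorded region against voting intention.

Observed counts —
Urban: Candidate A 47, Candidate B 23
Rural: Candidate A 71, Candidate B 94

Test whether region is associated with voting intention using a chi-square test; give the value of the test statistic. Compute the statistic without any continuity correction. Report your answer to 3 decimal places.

11.431

Row totals: 70, 165. Column totals: 118, 117. Grand total N = 235.
Expected counts (row total × column total / N):
  Urban, Candidate A: 70×118/235 = 35.1489
  Urban, Candidate B: 70×117/235 = 34.8511
  Rural, Candidate A: 165×118/235 = 82.8511
  Rural, Candidate B: 165×117/235 = 82.1489
Contributions (O − E)²/E:
  (47 − 35.1489)²/35.1489 = 3.9958
  (23 − 34.8511)²/34.8511 = 4.0300
  (71 − 82.8511)²/82.8511 = 1.6952
  (94 − 82.1489)²/82.1489 = 1.7097
χ² = 3.9958 + 4.0300 + 1.6952 + 1.7097 = 11.431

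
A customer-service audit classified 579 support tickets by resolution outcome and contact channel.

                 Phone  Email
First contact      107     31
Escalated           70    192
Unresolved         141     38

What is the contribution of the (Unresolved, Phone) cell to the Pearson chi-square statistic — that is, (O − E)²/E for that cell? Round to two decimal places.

18.54

Row total (Unresolved) = 179; column total (Phone) = 318; N = 579.
Expected count E = 179 × 318 / 579 = 98.311.
Contribution = (O − E)²/E = (141 − 98.311)² / 98.311 = 18.54.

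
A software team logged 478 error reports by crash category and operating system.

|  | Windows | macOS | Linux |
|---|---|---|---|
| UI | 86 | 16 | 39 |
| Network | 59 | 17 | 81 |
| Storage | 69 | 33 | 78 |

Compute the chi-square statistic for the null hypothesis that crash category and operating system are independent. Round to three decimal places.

26.592

Row totals: 141, 157, 180. Column totals: 214, 66, 198. Grand total N = 478.
Expected counts (row total × column total / N):
  UI, Windows: 141×214/478 = 63.1255
  UI, macOS: 141×66/478 = 19.4686
  UI, Linux: 141×198/478 = 58.4059
  Network, Windows: 157×214/478 = 70.2887
  Network, macOS: 157×66/478 = 21.6778
  Network, Linux: 157×198/478 = 65.0335
  Storage, Windows: 180×214/478 = 80.5858
  Storage, macOS: 180×66/478 = 24.8536
  Storage, Linux: 180×198/478 = 74.5607
Contributions (O − E)²/E:
  (86 − 63.1255)²/63.1255 = 8.2889
  (16 − 19.4686)²/19.4686 = 0.6180
  (39 − 58.4059)²/58.4059 = 6.4478
  (59 − 70.2887)²/70.2887 = 1.8130
  (17 − 21.6778)²/21.6778 = 1.0094
  (81 − 65.0335)²/65.0335 = 3.9200
  (69 − 80.5858)²/80.5858 = 1.6657
  (33 − 24.8536)²/24.8536 = 2.6702
  (78 − 74.5607)²/74.5607 = 0.1586
χ² = 8.2889 + 0.6180 + 6.4478 + 1.8130 + 1.0094 + 3.9200 + 1.6657 + 2.6702 + 0.1586 = 26.592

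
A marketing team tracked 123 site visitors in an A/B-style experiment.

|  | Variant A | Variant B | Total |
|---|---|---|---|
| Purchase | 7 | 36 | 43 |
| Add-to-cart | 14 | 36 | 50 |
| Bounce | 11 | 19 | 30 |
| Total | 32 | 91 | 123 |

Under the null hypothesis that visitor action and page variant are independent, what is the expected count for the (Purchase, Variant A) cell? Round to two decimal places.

Row total (Purchase) = 43; column total (Variant A) = 32; grand total N = 123.
Expected count = (row total × column total) / N = 43 × 32 / 123 = 11.19.

11.19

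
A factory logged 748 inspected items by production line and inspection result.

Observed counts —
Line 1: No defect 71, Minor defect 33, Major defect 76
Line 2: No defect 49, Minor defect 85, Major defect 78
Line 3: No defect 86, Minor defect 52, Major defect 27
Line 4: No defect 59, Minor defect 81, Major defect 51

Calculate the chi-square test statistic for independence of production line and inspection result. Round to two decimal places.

Row totals: 180, 212, 165, 191. Column totals: 265, 251, 232. Grand total N = 748.
Expected counts (row total × column total / N):
  Line 1, No defect: 180×265/748 = 63.770
  Line 1, Minor defect: 180×251/748 = 60.401
  Line 1, Major defect: 180×232/748 = 55.829
  Line 2, No defect: 212×265/748 = 75.107
  Line 2, Minor defect: 212×251/748 = 71.139
  Line 2, Major defect: 212×232/748 = 65.754
  Line 3, No defect: 165×265/748 = 58.456
  Line 3, Minor defect: 165×251/748 = 55.368
  Line 3, Major defect: 165×232/748 = 51.176
  Line 4, No defect: 191×265/748 = 67.667
  Line 4, Minor defect: 191×251/748 = 64.092
  Line 4, Major defect: 191×232/748 = 59.241
Contributions (O − E)²/E:
  (71 − 63.770)²/63.770 = 0.8197
  (33 − 60.401)²/60.401 = 12.4305
  (76 − 55.829)²/55.829 = 7.2878
  (49 − 75.107)²/75.107 = 9.0747
  (85 − 71.139)²/71.139 = 2.7007
  (78 − 65.754)²/65.754 = 2.2807
  (86 − 58.456)²/58.456 = 12.9785
  (52 − 55.368)²/55.368 = 0.2049
  (27 − 51.176)²/51.176 = 11.4210
  (59 − 67.667)²/67.667 = 1.1101
  (81 − 64.092)²/64.092 = 4.4605
  (51 − 59.241)²/59.241 = 1.1464
χ² = 0.8197 + 12.4305 + 7.2878 + 9.0747 + 2.7007 + 2.2807 + 12.9785 + 0.2049 + 11.4210 + 1.1101 + 4.4605 + 1.1464 = 65.92

65.92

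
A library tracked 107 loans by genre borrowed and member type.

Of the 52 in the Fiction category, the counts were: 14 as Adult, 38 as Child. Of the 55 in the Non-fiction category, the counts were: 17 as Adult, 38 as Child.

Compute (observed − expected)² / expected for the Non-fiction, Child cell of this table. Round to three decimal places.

0.029

Row total (Non-fiction) = 55; column total (Child) = 76; N = 107.
Expected count E = 55 × 76 / 107 = 39.0654.
Contribution = (O − E)²/E = (38 − 39.0654)² / 39.0654 = 0.029.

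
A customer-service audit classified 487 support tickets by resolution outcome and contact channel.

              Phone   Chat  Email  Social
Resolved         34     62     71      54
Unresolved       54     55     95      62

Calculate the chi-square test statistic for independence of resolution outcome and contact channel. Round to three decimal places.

4.869

Row totals: 221, 266. Column totals: 88, 117, 166, 116. Grand total N = 487.
Expected counts (row total × column total / N):
  Resolved, Phone: 221×88/487 = 39.9343
  Resolved, Chat: 221×117/487 = 53.0945
  Resolved, Email: 221×166/487 = 75.3306
  Resolved, Social: 221×116/487 = 52.6407
  Unresolved, Phone: 266×88/487 = 48.0657
  Unresolved, Chat: 266×117/487 = 63.9055
  Unresolved, Email: 266×166/487 = 90.6694
  Unresolved, Social: 266×116/487 = 63.3593
Contributions (O − E)²/E:
  (34 − 39.9343)²/39.9343 = 0.8818
  (62 − 53.0945)²/53.0945 = 1.4937
  (71 − 75.3306)²/75.3306 = 0.2490
  (54 − 52.6407)²/52.6407 = 0.0351
  (54 − 48.0657)²/48.0657 = 0.7327
  (55 − 63.9055)²/63.9055 = 1.2410
  (95 − 90.6694)²/90.6694 = 0.2068
  (62 − 63.3593)²/63.3593 = 0.0292
χ² = 0.8818 + 1.4937 + 0.2490 + 0.0351 + 0.7327 + 1.2410 + 0.2068 + 0.0292 = 4.869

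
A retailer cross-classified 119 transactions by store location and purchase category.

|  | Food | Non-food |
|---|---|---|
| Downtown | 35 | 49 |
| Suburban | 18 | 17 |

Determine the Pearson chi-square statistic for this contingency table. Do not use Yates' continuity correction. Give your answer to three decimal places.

0.953

Row totals: 84, 35. Column totals: 53, 66. Grand total N = 119.
Expected counts (row total × column total / N):
  Downtown, Food: 84×53/119 = 37.4118
  Downtown, Non-food: 84×66/119 = 46.5882
  Suburban, Food: 35×53/119 = 15.5882
  Suburban, Non-food: 35×66/119 = 19.4118
Contributions (O − E)²/E:
  (35 − 37.4118)²/37.4118 = 0.1555
  (49 − 46.5882)²/46.5882 = 0.1249
  (18 − 15.5882)²/15.5882 = 0.3732
  (17 − 19.4118)²/19.4118 = 0.2997
χ² = 0.1555 + 0.1249 + 0.3732 + 0.2997 = 0.953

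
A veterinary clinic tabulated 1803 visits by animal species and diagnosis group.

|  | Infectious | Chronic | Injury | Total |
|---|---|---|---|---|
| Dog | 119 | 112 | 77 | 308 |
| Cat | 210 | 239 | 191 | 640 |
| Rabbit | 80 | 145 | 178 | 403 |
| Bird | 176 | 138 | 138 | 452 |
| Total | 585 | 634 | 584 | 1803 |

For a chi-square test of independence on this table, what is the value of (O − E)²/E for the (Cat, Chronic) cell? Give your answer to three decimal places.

0.865

Row total (Cat) = 640; column total (Chronic) = 634; N = 1803.
Expected count E = 640 × 634 / 1803 = 225.0471.
Contribution = (O − E)²/E = (239 − 225.0471)² / 225.0471 = 0.865.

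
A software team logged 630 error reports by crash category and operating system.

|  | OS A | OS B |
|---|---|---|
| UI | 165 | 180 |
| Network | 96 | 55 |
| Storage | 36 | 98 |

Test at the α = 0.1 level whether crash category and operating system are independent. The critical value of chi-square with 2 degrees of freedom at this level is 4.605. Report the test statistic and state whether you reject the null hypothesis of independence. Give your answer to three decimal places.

Row totals: 345, 151, 134. Column totals: 297, 333. Grand total N = 630.
Expected counts (row total × column total / N):
  UI, OS A: 345×297/630 = 162.6429
  UI, OS B: 345×333/630 = 182.3571
  Network, OS A: 151×297/630 = 71.1857
  Network, OS B: 151×333/630 = 79.8143
  Storage, OS A: 134×297/630 = 63.1714
  Storage, OS B: 134×333/630 = 70.8286
Contributions (O − E)²/E:
  (165 − 162.6429)²/162.6429 = 0.0342
  (180 − 182.3571)²/182.3571 = 0.0305
  (96 − 71.1857)²/71.1857 = 8.6499
  (55 − 79.8143)²/79.8143 = 7.7148
  (36 − 63.1714)²/63.1714 = 11.6870
  (98 − 70.8286)²/70.8286 = 10.4235
χ² = 0.0342 + 0.0305 + 8.6499 + 7.7148 + 11.6870 + 10.4235 = 38.540
df = (3−1)(2−1) = 2. Since 38.540 > 4.605, reject the null hypothesis of independence at α = 0.1.

38.540; reject H₀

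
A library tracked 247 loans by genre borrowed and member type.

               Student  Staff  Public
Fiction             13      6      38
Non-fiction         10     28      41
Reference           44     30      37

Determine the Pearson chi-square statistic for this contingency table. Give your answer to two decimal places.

Row totals: 57, 79, 111. Column totals: 67, 64, 116. Grand total N = 247.
Expected counts (row total × column total / N):
  Fiction, Student: 57×67/247 = 15.462
  Fiction, Staff: 57×64/247 = 14.769
  Fiction, Public: 57×116/247 = 26.769
  Non-fiction, Student: 79×67/247 = 21.429
  Non-fiction, Staff: 79×64/247 = 20.470
  Non-fiction, Public: 79×116/247 = 37.101
  Reference, Student: 111×67/247 = 30.109
  Reference, Staff: 111×64/247 = 28.761
  Reference, Public: 111×116/247 = 52.130
Contributions (O − E)²/E:
  (13 − 15.462)²/15.462 = 0.3920
  (6 − 14.769)²/14.769 = 5.2065
  (38 − 26.769)²/26.769 = 4.7120
  (10 − 21.429)²/21.429 = 6.0956
  (28 − 20.470)²/20.470 = 2.7700
  (41 − 37.101)²/37.101 = 0.4098
  (44 − 30.109)²/30.109 = 6.4087
  (30 − 28.761)²/28.761 = 0.0534
  (37 − 52.130)²/52.130 = 4.3913
χ² = 0.3920 + 5.2065 + 4.7120 + 6.0956 + 2.7700 + 0.4098 + 6.4087 + 0.0534 + 4.3913 = 30.44

30.44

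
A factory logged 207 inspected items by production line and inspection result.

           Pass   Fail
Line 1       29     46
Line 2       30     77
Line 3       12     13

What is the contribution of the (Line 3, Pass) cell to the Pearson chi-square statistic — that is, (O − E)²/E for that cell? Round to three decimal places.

1.368

Row total (Line 3) = 25; column total (Pass) = 71; N = 207.
Expected count E = 25 × 71 / 207 = 8.5749.
Contribution = (O − E)²/E = (12 − 8.5749)² / 8.5749 = 1.368.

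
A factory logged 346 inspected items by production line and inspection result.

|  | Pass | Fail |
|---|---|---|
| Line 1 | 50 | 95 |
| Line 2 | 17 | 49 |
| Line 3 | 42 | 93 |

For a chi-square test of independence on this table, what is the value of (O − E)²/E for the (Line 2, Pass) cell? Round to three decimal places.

0.692

Row total (Line 2) = 66; column total (Pass) = 109; N = 346.
Expected count E = 66 × 109 / 346 = 20.7919.
Contribution = (O − E)²/E = (17 − 20.7919)² / 20.7919 = 0.692.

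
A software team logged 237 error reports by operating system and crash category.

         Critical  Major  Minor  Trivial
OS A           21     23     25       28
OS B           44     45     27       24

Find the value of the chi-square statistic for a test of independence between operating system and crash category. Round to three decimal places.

8.106

Row totals: 97, 140. Column totals: 65, 68, 52, 52. Grand total N = 237.
Expected counts (row total × column total / N):
  OS A, Critical: 97×65/237 = 26.6034
  OS A, Major: 97×68/237 = 27.8312
  OS A, Minor: 97×52/237 = 21.2827
  OS A, Trivial: 97×52/237 = 21.2827
  OS B, Critical: 140×65/237 = 38.3966
  OS B, Major: 140×68/237 = 40.1688
  OS B, Minor: 140×52/237 = 30.7173
  OS B, Trivial: 140×52/237 = 30.7173
Contributions (O − E)²/E:
  (21 − 26.6034)²/26.6034 = 1.1802
  (23 − 27.8312)²/27.8312 = 0.8386
  (25 − 21.2827)²/21.2827 = 0.6493
  (28 − 21.2827)²/21.2827 = 2.1201
  (44 − 38.3966)²/38.3966 = 0.8177
  (45 − 40.1688)²/40.1688 = 0.5811
  (27 − 30.7173)²/30.7173 = 0.4499
  (24 − 30.7173)²/30.7173 = 1.4689
χ² = 1.1802 + 0.8386 + 0.6493 + 2.1201 + 0.8177 + 0.5811 + 0.4499 + 1.4689 = 8.106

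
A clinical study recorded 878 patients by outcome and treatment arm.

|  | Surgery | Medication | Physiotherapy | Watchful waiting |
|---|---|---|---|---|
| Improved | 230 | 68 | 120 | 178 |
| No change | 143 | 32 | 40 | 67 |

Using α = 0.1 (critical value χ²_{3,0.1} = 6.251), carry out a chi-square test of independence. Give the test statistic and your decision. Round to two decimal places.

12.90; reject H₀

Row totals: 596, 282. Column totals: 373, 100, 160, 245. Grand total N = 878.
Expected counts (row total × column total / N):
  Improved, Surgery: 596×373/878 = 253.198
  Improved, Medication: 596×100/878 = 67.882
  Improved, Physiotherapy: 596×160/878 = 108.610
  Improved, Watchful waiting: 596×245/878 = 166.310
  No change, Surgery: 282×373/878 = 119.802
  No change, Medication: 282×100/878 = 32.118
  No change, Physiotherapy: 282×160/878 = 51.390
  No change, Watchful waiting: 282×245/878 = 78.690
Contributions (O − E)²/E:
  (230 − 253.198)²/253.198 = 2.1254
  (68 − 67.882)²/67.882 = 0.0002
  (120 − 108.610)²/108.610 = 1.1945
  (178 − 166.310)²/166.310 = 0.8217
  (143 − 119.802)²/119.802 = 4.4920
  (32 − 32.118)²/32.118 = 0.0004
  (40 − 51.390)²/51.390 = 2.5245
  (67 − 78.690)²/78.690 = 1.7366
χ² = 2.1254 + 0.0002 + 1.1945 + 0.8217 + 4.4920 + 0.0004 + 2.5245 + 1.7366 = 12.90
df = (2−1)(4−1) = 3. Since 12.90 > 6.251, reject the null hypothesis of independence at α = 0.1.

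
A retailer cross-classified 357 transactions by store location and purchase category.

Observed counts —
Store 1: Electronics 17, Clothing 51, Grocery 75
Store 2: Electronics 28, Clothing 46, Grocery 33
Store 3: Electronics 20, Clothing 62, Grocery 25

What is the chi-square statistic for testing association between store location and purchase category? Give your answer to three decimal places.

Row totals: 143, 107, 107. Column totals: 65, 159, 133. Grand total N = 357.
Expected counts (row total × column total / N):
  Store 1, Electronics: 143×65/357 = 26.0364
  Store 1, Clothing: 143×159/357 = 63.6891
  Store 1, Grocery: 143×133/357 = 53.2745
  Store 2, Electronics: 107×65/357 = 19.4818
  Store 2, Clothing: 107×159/357 = 47.6555
  Store 2, Grocery: 107×133/357 = 39.8627
  Store 3, Electronics: 107×65/357 = 19.4818
  Store 3, Clothing: 107×159/357 = 47.6555
  Store 3, Grocery: 107×133/357 = 39.8627
Contributions (O − E)²/E:
  (17 − 26.0364)²/26.0364 = 3.1362
  (51 − 63.6891)²/63.6891 = 2.5281
  (75 − 53.2745)²/53.2745 = 8.8597
  (28 − 19.4818)²/19.4818 = 3.7245
  (46 − 47.6555)²/47.6555 = 0.0575
  (33 − 39.8627)²/39.8627 = 1.1815
  (20 − 19.4818)²/19.4818 = 0.0138
  (62 − 47.6555)²/47.6555 = 4.3178
  (25 − 39.8627)²/39.8627 = 5.5415
χ² = 3.1362 + 2.5281 + 8.8597 + 3.7245 + 0.0575 + 1.1815 + 0.0138 + 4.3178 + 5.5415 = 29.361

29.361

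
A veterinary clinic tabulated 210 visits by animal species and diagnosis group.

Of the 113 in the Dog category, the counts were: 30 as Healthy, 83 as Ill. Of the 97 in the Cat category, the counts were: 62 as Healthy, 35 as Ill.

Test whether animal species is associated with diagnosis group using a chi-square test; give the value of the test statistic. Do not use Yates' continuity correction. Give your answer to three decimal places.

Row totals: 113, 97. Column totals: 92, 118. Grand total N = 210.
Expected counts (row total × column total / N):
  Dog, Healthy: 113×92/210 = 49.5048
  Dog, Ill: 113×118/210 = 63.4952
  Cat, Healthy: 97×92/210 = 42.4952
  Cat, Ill: 97×118/210 = 54.5048
Contributions (O − E)²/E:
  (30 − 49.5048)²/49.5048 = 7.6849
  (83 − 63.4952)²/63.4952 = 5.9916
  (62 − 42.4952)²/42.4952 = 8.9525
  (35 − 54.5048)²/54.5048 = 6.9799
χ² = 7.6849 + 5.9916 + 8.9525 + 6.9799 = 29.609

29.609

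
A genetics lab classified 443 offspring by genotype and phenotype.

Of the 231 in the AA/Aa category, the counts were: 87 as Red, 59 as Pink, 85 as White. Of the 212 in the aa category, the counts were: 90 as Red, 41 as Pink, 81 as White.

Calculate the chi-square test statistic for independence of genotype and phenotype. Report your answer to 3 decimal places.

Row totals: 231, 212. Column totals: 177, 100, 166. Grand total N = 443.
Expected counts (row total × column total / N):
  AA/Aa, Red: 231×177/443 = 92.2957
  AA/Aa, Pink: 231×100/443 = 52.1445
  AA/Aa, White: 231×166/443 = 86.5598
  aa, Red: 212×177/443 = 84.7043
  aa, Pink: 212×100/443 = 47.8555
  aa, White: 212×166/443 = 79.4402
Contributions (O − E)²/E:
  (87 − 92.2957)²/92.2957 = 0.3039
  (59 − 52.1445)²/52.1445 = 0.9013
  (85 − 86.5598)²/86.5598 = 0.0281
  (90 − 84.7043)²/84.7043 = 0.3311
  (41 − 47.8555)²/47.8555 = 0.9821
  (81 − 79.4402)²/79.4402 = 0.0306
χ² = 0.3039 + 0.9013 + 0.0281 + 0.3311 + 0.9821 + 0.0306 = 2.577

2.577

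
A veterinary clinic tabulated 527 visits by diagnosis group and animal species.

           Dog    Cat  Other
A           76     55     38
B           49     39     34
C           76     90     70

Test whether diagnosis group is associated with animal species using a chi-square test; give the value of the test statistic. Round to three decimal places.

7.588

Row totals: 169, 122, 236. Column totals: 201, 184, 142. Grand total N = 527.
Expected counts (row total × column total / N):
  A, Dog: 169×201/527 = 64.4573
  A, Cat: 169×184/527 = 59.0057
  A, Other: 169×142/527 = 45.5370
  B, Dog: 122×201/527 = 46.5313
  B, Cat: 122×184/527 = 42.5958
  B, Other: 122×142/527 = 32.8729
  C, Dog: 236×201/527 = 90.0114
  C, Cat: 236×184/527 = 82.3985
  C, Other: 236×142/527 = 63.5901
Contributions (O − E)²/E:
  (76 − 64.4573)²/64.4573 = 2.0670
  (55 − 59.0057)²/59.0057 = 0.2719
  (38 − 45.5370)²/45.5370 = 1.2475
  (49 − 46.5313)²/46.5313 = 0.1310
  (39 − 42.5958)²/42.5958 = 0.3035
  (34 − 32.8729)²/32.8729 = 0.0386
  (76 − 90.0114)²/90.0114 = 2.1810
  (90 − 82.3985)²/82.3985 = 0.7013
  (70 − 63.5901)²/63.5901 = 0.6461
χ² = 2.0670 + 0.2719 + 1.2475 + 0.1310 + 0.3035 + 0.0386 + 2.1810 + 0.7013 + 0.6461 = 7.588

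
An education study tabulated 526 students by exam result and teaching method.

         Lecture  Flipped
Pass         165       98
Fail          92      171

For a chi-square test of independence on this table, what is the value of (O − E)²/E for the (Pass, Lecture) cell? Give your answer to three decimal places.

10.368

Row total (Pass) = 263; column total (Lecture) = 257; N = 526.
Expected count E = 263 × 257 / 526 = 128.5000.
Contribution = (O − E)²/E = (165 − 128.5000)² / 128.5000 = 10.368.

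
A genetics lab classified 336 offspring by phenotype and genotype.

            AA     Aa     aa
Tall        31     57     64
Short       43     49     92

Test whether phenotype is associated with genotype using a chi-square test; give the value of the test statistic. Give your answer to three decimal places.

4.569

Row totals: 152, 184. Column totals: 74, 106, 156. Grand total N = 336.
Expected counts (row total × column total / N):
  Tall, AA: 152×74/336 = 33.4762
  Tall, Aa: 152×106/336 = 47.9524
  Tall, aa: 152×156/336 = 70.5714
  Short, AA: 184×74/336 = 40.5238
  Short, Aa: 184×106/336 = 58.0476
  Short, aa: 184×156/336 = 85.4286
Contributions (O − E)²/E:
  (31 − 33.4762)²/33.4762 = 0.1832
  (57 − 47.9524)²/47.9524 = 1.7071
  (64 − 70.5714)²/70.5714 = 0.6119
  (43 − 40.5238)²/40.5238 = 0.1513
  (49 − 58.0476)²/58.0476 = 1.4102
  (92 − 85.4286)²/85.4286 = 0.5055
χ² = 0.1832 + 1.7071 + 0.6119 + 0.1513 + 1.4102 + 0.5055 = 4.569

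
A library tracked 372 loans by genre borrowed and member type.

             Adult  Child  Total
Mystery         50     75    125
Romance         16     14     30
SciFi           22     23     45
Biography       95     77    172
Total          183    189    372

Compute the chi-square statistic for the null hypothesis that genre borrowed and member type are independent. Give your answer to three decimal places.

6.944

Grand total N = 372.
Expected counts (row total × column total / N):
  Mystery, Adult: 125×183/372 = 61.4919
  Mystery, Child: 125×189/372 = 63.5081
  Romance, Adult: 30×183/372 = 14.7581
  Romance, Child: 30×189/372 = 15.2419
  SciFi, Adult: 45×183/372 = 22.1371
  SciFi, Child: 45×189/372 = 22.8629
  Biography, Adult: 172×183/372 = 84.6129
  Biography, Child: 172×189/372 = 87.3871
Contributions (O − E)²/E:
  (50 − 61.4919)²/61.4919 = 2.1477
  (75 − 63.5081)²/63.5081 = 2.0795
  (16 − 14.7581)²/14.7581 = 0.1045
  (14 − 15.2419)²/15.2419 = 0.1012
  (22 − 22.1371)²/22.1371 = 0.0008
  (23 − 22.8629)²/22.8629 = 0.0008
  (95 − 84.6129)²/84.6129 = 1.2751
  (77 − 87.3871)²/87.3871 = 1.2346
χ² = 2.1477 + 2.0795 + 0.1045 + 0.1012 + 0.0008 + 0.0008 + 1.2751 + 1.2346 = 6.944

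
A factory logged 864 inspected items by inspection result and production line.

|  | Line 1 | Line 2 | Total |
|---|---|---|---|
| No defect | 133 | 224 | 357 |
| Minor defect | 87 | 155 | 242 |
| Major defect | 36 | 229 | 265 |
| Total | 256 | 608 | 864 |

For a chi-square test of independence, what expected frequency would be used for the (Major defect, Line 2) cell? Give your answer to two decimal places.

Row total (Major defect) = 265; column total (Line 2) = 608; grand total N = 864.
Expected count = (row total × column total) / N = 265 × 608 / 864 = 186.48.

186.48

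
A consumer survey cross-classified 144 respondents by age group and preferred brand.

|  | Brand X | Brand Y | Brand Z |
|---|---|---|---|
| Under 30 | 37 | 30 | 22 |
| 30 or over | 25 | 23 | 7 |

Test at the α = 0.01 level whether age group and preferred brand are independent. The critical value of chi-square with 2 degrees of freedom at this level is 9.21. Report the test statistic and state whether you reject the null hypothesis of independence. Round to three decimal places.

3.154; fail to reject H₀

Row totals: 89, 55. Column totals: 62, 53, 29. Grand total N = 144.
Expected counts (row total × column total / N):
  Under 30, Brand X: 89×62/144 = 38.3194
  Under 30, Brand Y: 89×53/144 = 32.7569
  Under 30, Brand Z: 89×29/144 = 17.9236
  30 or over, Brand X: 55×62/144 = 23.6806
  30 or over, Brand Y: 55×53/144 = 20.2431
  30 or over, Brand Z: 55×29/144 = 11.0764
Contributions (O − E)²/E:
  (37 − 38.3194)²/38.3194 = 0.0454
  (30 − 32.7569)²/32.7569 = 0.2320
  (22 − 17.9236)²/17.9236 = 0.9271
  (25 − 23.6806)²/23.6806 = 0.0735
  (23 − 20.2431)²/20.2431 = 0.3755
  (7 − 11.0764)²/11.0764 = 1.5002
χ² = 0.0454 + 0.2320 + 0.9271 + 0.0735 + 0.3755 + 1.5002 = 3.154
df = (2−1)(3−1) = 2. Since 3.154 < 9.21, fail to reject the null hypothesis of independence at α = 0.01.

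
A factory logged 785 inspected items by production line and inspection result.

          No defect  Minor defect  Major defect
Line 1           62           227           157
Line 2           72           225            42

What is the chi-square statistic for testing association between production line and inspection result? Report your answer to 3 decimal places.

Row totals: 446, 339. Column totals: 134, 452, 199. Grand total N = 785.
Expected counts (row total × column total / N):
  Line 1, No defect: 446×134/785 = 76.1325
  Line 1, Minor defect: 446×452/785 = 256.8051
  Line 1, Major defect: 446×199/785 = 113.0624
  Line 2, No defect: 339×134/785 = 57.8675
  Line 2, Minor defect: 339×452/785 = 195.1949
  Line 2, Major defect: 339×199/785 = 85.9376
Contributions (O − E)²/E:
  (62 − 76.1325)²/76.1325 = 2.6234
  (227 − 256.8051)²/256.8051 = 3.4592
  (157 − 113.0624)²/113.0624 = 17.0748
  (72 − 57.8675)²/57.8675 = 3.4515
  (225 − 195.1949)²/195.1949 = 4.5511
  (42 − 85.9376)²/85.9376 = 22.4641
χ² = 2.6234 + 3.4592 + 17.0748 + 3.4515 + 4.5511 + 22.4641 = 53.624

53.624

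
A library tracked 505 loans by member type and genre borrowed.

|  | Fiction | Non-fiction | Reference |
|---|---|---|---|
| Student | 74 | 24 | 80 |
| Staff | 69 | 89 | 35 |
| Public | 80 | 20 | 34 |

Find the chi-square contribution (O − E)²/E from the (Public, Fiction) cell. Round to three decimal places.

7.331

Row total (Public) = 134; column total (Fiction) = 223; N = 505.
Expected count E = 134 × 223 / 505 = 59.1723.
Contribution = (O − E)²/E = (80 − 59.1723)² / 59.1723 = 7.331.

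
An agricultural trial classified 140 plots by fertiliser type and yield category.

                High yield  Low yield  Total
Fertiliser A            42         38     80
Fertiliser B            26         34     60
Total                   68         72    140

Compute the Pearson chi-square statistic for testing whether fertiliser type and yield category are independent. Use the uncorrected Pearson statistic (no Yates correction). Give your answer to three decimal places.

Grand total N = 140.
Expected counts (row total × column total / N):
  Fertiliser A, High yield: 80×68/140 = 38.8571
  Fertiliser A, Low yield: 80×72/140 = 41.1429
  Fertiliser B, High yield: 60×68/140 = 29.1429
  Fertiliser B, Low yield: 60×72/140 = 30.8571
Contributions (O − E)²/E:
  (42 − 38.8571)²/38.8571 = 0.2542
  (38 − 41.1429)²/41.1429 = 0.2401
  (26 − 29.1429)²/29.1429 = 0.3389
  (34 − 30.8571)²/30.8571 = 0.3201
χ² = 0.2542 + 0.2401 + 0.3389 + 0.3201 = 1.153

1.153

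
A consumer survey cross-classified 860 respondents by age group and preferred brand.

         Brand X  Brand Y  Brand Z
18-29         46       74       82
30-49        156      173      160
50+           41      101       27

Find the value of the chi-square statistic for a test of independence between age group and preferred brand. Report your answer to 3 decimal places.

Row totals: 202, 489, 169. Column totals: 243, 348, 269. Grand total N = 860.
Expected counts (row total × column total / N):
  18-29, Brand X: 202×243/860 = 57.0767
  18-29, Brand Y: 202×348/860 = 81.7395
  18-29, Brand Z: 202×269/860 = 63.1837
  30-49, Brand X: 489×243/860 = 138.1709
  30-49, Brand Y: 489×348/860 = 197.8744
  30-49, Brand Z: 489×269/860 = 152.9547
  50+, Brand X: 169×243/860 = 47.7523
  50+, Brand Y: 169×348/860 = 68.3860
  50+, Brand Z: 169×269/860 = 52.8616
Contributions (O − E)²/E:
  (46 − 57.0767)²/57.0767 = 2.1496
  (74 − 81.7395)²/81.7395 = 0.7328
  (82 − 63.1837)²/63.1837 = 5.6036
  (156 − 138.1709)²/138.1709 = 2.3006
  (173 − 197.8744)²/197.8744 = 3.1269
  (160 − 152.9547)²/152.9547 = 0.3245
  (41 − 47.7523)²/47.7523 = 0.9548
  (101 − 68.3860)²/68.3860 = 15.5540
  (27 − 52.8616)²/52.8616 = 12.6523
χ² = 2.1496 + 0.7328 + 5.6036 + 2.3006 + 3.1269 + 0.3245 + 0.9548 + 15.5540 + 12.6523 = 43.399

43.399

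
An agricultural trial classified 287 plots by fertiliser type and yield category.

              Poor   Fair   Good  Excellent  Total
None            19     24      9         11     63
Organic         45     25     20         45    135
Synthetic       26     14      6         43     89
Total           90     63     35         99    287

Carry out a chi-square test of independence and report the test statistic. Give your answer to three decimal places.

Grand total N = 287.
Expected counts (row total × column total / N):
  None, Poor: 63×90/287 = 19.7561
  None, Fair: 63×63/287 = 13.8293
  None, Good: 63×35/287 = 7.6829
  None, Excellent: 63×99/287 = 21.7317
  Organic, Poor: 135×90/287 = 42.3345
  Organic, Fair: 135×63/287 = 29.6341
  Organic, Good: 135×35/287 = 16.4634
  Organic, Excellent: 135×99/287 = 46.5679
  Synthetic, Poor: 89×90/287 = 27.9094
  Synthetic, Fair: 89×63/287 = 19.5366
  Synthetic, Good: 89×35/287 = 10.8537
  Synthetic, Excellent: 89×99/287 = 30.7003
Contributions (O − E)²/E:
  (19 − 19.7561)²/19.7561 = 0.0289
  (24 − 13.8293)²/13.8293 = 7.4800
  (9 − 7.6829)²/7.6829 = 0.2258
  (11 − 21.7317)²/21.7317 = 5.2996
  (45 − 42.3345)²/42.3345 = 0.1678
  (25 − 29.6341)²/29.6341 = 0.7247
  (20 − 16.4634)²/16.4634 = 0.7597
  (45 − 46.5679)²/46.5679 = 0.0528
  (26 − 27.9094)²/27.9094 = 0.1306
  (14 − 19.5366)²/19.5366 = 1.5691
  (6 − 10.8537)²/10.8537 = 2.1705
  (43 − 30.7003)²/30.7003 = 4.9277
χ² = 0.0289 + 7.4800 + 0.2258 + 5.2996 + 0.1678 + 0.7247 + 0.7597 + 0.0528 + 0.1306 + 1.5691 + 2.1705 + 4.9277 = 23.537

23.537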